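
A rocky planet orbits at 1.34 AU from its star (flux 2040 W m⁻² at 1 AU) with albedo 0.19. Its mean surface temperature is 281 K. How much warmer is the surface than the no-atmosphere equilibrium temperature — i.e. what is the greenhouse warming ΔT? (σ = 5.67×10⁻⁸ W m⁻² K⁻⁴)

ΔT ≈ 28.6 K

S = 2040/1.34² = 1136 W m⁻².
T_eq = [S(1−A)/(4σ)]^(1/4) = [1136×0.81/(4×5.67×10⁻⁸)]^(1/4) = 252.4 K.
ΔT = T_surf − T_eq = 281 − 252.4.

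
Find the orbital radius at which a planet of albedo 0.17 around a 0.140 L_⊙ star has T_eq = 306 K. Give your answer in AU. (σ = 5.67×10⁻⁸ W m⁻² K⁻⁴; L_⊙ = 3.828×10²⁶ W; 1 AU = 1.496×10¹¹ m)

L = 0.140 × 3.828×10²⁶ = 5.36×10²⁵ W.
From T_eq⁴ = L(1−A)/(16πσd²): d = √[L(1−A)/(16πσT_eq⁴)].
d = √[5.36×10²⁵ × 0.83 / (16π × 5.67×10⁻⁸ × (306)⁴)] = 4.22×10¹⁰ m = 0.282 AU.

d ≈ 0.282 AU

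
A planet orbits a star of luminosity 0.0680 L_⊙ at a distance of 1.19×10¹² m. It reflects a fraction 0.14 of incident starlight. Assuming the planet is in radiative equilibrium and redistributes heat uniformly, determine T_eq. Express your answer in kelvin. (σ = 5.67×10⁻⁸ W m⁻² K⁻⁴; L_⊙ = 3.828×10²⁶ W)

L = 0.0680 × 3.828×10²⁶ = 2.60×10²⁵ W.
Flux: S = L/(4πd²) = 2.60×10²⁵/(4π×(1.19×10¹²)²) = 1.46 W m⁻².
Energy balance: absorbed = emitted ⇒ πR²·S(1−A) = 4πR²·σT_eq⁴, so T_eq⁴ = S(1−A)/(4σ).
T_eq = [1.46 × 0.86 / (4 × 5.67×10⁻⁸)]^(1/4) = (5.55×10⁶)^(1/4) = 48.5 K.

T_eq ≈ 48.5 K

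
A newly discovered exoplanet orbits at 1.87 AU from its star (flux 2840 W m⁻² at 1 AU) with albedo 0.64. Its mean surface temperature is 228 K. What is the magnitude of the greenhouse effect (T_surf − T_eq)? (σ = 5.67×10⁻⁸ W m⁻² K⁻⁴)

S = 2840/1.87² = 812.1 W m⁻².
T_eq = [S(1−A)/(4σ)]^(1/4) = [812.1×0.36/(4×5.67×10⁻⁸)]^(1/4) = 189.5 K.
ΔT = T_surf − T_eq = 228 − 189.5.

ΔT ≈ 38.5 K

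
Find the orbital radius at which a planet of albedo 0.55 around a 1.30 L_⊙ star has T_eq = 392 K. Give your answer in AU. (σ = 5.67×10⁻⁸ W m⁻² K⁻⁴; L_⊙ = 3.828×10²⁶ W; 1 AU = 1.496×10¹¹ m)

L = 1.30 × 3.828×10²⁶ = 4.98×10²⁶ W.
From T_eq⁴ = L(1−A)/(16πσd²): d = √[L(1−A)/(16πσT_eq⁴)].
d = √[4.98×10²⁶ × 0.45 / (16π × 5.67×10⁻⁸ × (392)⁴)] = 5.77×10¹⁰ m = 0.386 AU.

d ≈ 0.386 AU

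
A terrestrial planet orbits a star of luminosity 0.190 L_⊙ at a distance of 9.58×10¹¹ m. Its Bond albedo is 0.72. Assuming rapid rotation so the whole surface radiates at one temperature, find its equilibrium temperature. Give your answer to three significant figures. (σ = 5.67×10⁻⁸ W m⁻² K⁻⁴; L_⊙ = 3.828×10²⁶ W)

T_eq ≈ 52.8 K

L = 0.190 × 3.828×10²⁶ = 7.27×10²⁵ W.
Flux: S = L/(4πd²) = 7.27×10²⁵/(4π×(9.58×10¹¹)²) = 6.31 W m⁻².
Energy balance: absorbed = emitted ⇒ πR²·S(1−A) = 4πR²·σT_eq⁴, so T_eq⁴ = S(1−A)/(4σ).
T_eq = [6.31 × 0.28 / (4 × 5.67×10⁻⁸)]^(1/4) = (7.79×10⁶)^(1/4) = 52.8 K.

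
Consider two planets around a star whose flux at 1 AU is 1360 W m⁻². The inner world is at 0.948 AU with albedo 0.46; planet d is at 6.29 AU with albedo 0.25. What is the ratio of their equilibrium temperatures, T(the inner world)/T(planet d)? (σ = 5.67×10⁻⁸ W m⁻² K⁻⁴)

T₁/T₂ ≈ 2.373

T_eq = [S₀(1−A)/(4σd²)]^(1/4), so T ∝ (1−A)^(1/4) / √d.
T₁ = [1360×0.54/(4×5.67×10⁻⁸×0.948²)]^(1/4) = 245.00 K.
T₂ = [1360×0.75/(4×5.67×10⁻⁸×6.29²)]^(1/4) = 103.26 K.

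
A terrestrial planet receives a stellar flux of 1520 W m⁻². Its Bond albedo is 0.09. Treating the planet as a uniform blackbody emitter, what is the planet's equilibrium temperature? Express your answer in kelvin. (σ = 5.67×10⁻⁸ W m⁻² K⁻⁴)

T_eq ≈ 279 K

Energy balance: absorbed = emitted ⇒ πR²·S(1−A) = 4πR²·σT_eq⁴, so T_eq⁴ = S(1−A)/(4σ).
T_eq = [1520 × 0.91 / (4 × 5.67×10⁻⁸)]^(1/4) = (6.10×10⁹)^(1/4) = 279 K.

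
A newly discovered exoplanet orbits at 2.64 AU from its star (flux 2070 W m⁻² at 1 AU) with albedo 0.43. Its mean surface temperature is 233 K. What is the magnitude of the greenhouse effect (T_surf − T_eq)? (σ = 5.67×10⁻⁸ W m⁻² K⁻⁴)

S = 2070/2.64² = 297.0 W m⁻².
T_eq = [S(1−A)/(4σ)]^(1/4) = [297.0×0.57/(4×5.67×10⁻⁸)]^(1/4) = 165.3 K.
ΔT = T_surf − T_eq = 233 − 165.3.

ΔT ≈ 67.7 K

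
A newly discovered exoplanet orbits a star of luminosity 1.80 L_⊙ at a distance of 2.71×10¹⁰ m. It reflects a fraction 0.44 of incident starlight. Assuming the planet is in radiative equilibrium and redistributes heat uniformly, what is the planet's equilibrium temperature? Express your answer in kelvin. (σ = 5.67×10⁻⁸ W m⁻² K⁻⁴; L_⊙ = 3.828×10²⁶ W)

T_eq ≈ 655 K

L = 1.80 × 3.828×10²⁶ = 6.89×10²⁶ W.
Flux: S = L/(4πd²) = 6.89×10²⁶/(4π×(2.71×10¹⁰)²) = 7.47×10⁴ W m⁻².
Energy balance: absorbed = emitted ⇒ πR²·S(1−A) = 4πR²·σT_eq⁴, so T_eq⁴ = S(1−A)/(4σ).
T_eq = [7.47×10⁴ × 0.56 / (4 × 5.67×10⁻⁸)]^(1/4) = (1.84×10¹¹)^(1/4) = 655 K.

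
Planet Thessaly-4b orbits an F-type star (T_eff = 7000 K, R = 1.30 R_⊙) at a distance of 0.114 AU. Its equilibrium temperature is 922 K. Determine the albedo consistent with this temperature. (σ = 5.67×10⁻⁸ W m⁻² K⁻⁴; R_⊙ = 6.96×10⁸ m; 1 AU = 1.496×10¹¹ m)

A ≈ 0.57

R_⋆ = 1.30 × 6.96×10⁸ = 9.05×10⁸ m.
d = 0.114 AU = 1.71×10¹⁰ m.
L = 4πR_⋆²σT_⋆⁴ = 4π(9.05×10⁸)² × 5.67×10⁻⁸ × (7000)⁴ = 1.40×10²⁷ W.
S = L/(4πd²) = 3.83×10⁵ W m⁻².
From T_eq⁴ = S(1−A)/(4σ): 1−A = 4σT_eq⁴/S.
1−A = 4 × 5.67×10⁻⁸ × (922)⁴ / 3.83×10⁵ = 0.428.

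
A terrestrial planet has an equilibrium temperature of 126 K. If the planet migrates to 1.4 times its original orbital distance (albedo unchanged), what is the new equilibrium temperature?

T_eq ∝ L^(1/4) · d^(−1/2).
T′ = 126 / 1.4^(1/2) = 106 K.

T_eq ≈ 106 K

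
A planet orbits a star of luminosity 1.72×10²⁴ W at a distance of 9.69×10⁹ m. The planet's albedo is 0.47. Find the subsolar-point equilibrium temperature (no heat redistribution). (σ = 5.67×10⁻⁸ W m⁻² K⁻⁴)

Flux: S = L/(4πd²) = 1.72×10²⁴/(4π×(9.69×10⁹)²) = 1460 W m⁻².
At the subsolar point the surface absorbs S(1−A) and emits σT⁴ per unit area — no factor of 4, since only the local patch is in balance.
T = [1460 × 0.53 / 5.67×10⁻⁸]^(1/4) = (1.36×10¹⁰)^(1/4) = 342 K.

T_ss ≈ 342 K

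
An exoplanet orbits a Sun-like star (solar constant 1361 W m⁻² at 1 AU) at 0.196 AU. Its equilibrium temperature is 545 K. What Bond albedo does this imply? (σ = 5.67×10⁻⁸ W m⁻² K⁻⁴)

A ≈ 0.44

Flux at 0.196 AU: S = 1361/0.196² = 3.54×10⁴ W m⁻².
From T_eq⁴ = S(1−A)/(4σ): 1−A = 4σT_eq⁴/S.
1−A = 4 × 5.67×10⁻⁸ × (545)⁴ / 3.54×10⁴ = 0.565.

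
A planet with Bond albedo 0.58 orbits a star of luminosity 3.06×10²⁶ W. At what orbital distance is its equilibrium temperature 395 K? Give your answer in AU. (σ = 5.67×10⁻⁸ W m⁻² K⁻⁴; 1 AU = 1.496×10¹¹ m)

d ≈ 0.288 AU

From T_eq⁴ = L(1−A)/(16πσd²): d = √[L(1−A)/(16πσT_eq⁴)].
d = √[3.06×10²⁶ × 0.42 / (16π × 5.67×10⁻⁸ × (395)⁴)] = 4.30×10¹⁰ m = 0.288 AU.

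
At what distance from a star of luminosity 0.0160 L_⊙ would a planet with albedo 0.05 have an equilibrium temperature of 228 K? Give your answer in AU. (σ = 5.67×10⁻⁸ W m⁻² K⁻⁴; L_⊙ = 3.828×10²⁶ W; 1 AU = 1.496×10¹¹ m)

L = 0.0160 × 3.828×10²⁶ = 6.12×10²⁴ W.
From T_eq⁴ = L(1−A)/(16πσd²): d = √[L(1−A)/(16πσT_eq⁴)].
d = √[6.12×10²⁴ × 0.95 / (16π × 5.67×10⁻⁸ × (228)⁴)] = 2.75×10¹⁰ m = 0.184 AU.

d ≈ 0.184 AU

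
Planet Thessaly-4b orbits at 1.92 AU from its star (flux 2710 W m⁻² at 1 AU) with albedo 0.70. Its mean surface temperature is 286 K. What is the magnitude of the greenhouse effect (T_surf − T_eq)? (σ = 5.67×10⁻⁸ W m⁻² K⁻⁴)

S = 2710/1.92² = 735.1 W m⁻².
T_eq = [S(1−A)/(4σ)]^(1/4) = [735.1×0.30/(4×5.67×10⁻⁸)]^(1/4) = 176.6 K.
ΔT = T_surf − T_eq = 286 − 176.6.

ΔT ≈ 109.4 K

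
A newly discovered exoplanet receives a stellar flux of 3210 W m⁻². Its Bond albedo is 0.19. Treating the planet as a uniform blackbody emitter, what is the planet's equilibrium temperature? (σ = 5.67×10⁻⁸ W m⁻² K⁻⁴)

T_eq ≈ 327 K

Energy balance: absorbed = emitted ⇒ πR²·S(1−A) = 4πR²·σT_eq⁴, so T_eq⁴ = S(1−A)/(4σ).
T_eq = [3210 × 0.81 / (4 × 5.67×10⁻⁸)]^(1/4) = (1.15×10¹⁰)^(1/4) = 327 K.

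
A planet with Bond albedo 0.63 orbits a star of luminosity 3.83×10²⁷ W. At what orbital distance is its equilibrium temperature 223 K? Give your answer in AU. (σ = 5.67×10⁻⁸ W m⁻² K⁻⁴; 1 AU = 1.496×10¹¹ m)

From T_eq⁴ = L(1−A)/(16πσd²): d = √[L(1−A)/(16πσT_eq⁴)].
d = √[3.83×10²⁷ × 0.37 / (16π × 5.67×10⁻⁸ × (223)⁴)] = 4.48×10¹¹ m = 3.00 AU.

d ≈ 3.00 AU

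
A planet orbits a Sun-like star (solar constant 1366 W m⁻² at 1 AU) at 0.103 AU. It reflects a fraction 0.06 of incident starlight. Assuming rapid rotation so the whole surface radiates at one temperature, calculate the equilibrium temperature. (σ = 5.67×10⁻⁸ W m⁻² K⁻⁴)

T_eq ≈ 855 K

Flux at 0.103 AU: S = 1366/0.103² = 1.29×10⁵ W m⁻².
Energy balance: absorbed = emitted ⇒ πR²·S(1−A) = 4πR²·σT_eq⁴, so T_eq⁴ = S(1−A)/(4σ).
T_eq = [1.29×10⁵ × 0.94 / (4 × 5.67×10⁻⁸)]^(1/4) = (5.34×10¹¹)^(1/4) = 855 K.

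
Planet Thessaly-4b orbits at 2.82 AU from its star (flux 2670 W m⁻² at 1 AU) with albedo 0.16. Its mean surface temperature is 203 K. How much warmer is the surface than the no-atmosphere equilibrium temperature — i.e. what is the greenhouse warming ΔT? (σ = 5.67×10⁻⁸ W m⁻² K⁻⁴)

S = 2670/2.82² = 335.7 W m⁻².
T_eq = [S(1−A)/(4σ)]^(1/4) = [335.7×0.84/(4×5.67×10⁻⁸)]^(1/4) = 187.8 K.
ΔT = T_surf − T_eq = 203 − 187.8.

ΔT ≈ 15.2 K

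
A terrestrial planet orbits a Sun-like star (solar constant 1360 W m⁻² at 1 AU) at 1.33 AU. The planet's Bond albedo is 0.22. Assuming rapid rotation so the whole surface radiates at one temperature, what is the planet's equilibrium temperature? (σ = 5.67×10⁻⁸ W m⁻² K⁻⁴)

T_eq ≈ 227 K

Flux at 1.33 AU: S = 1360/1.33² = 769 W m⁻².
Energy balance: absorbed = emitted ⇒ πR²·S(1−A) = 4πR²·σT_eq⁴, so T_eq⁴ = S(1−A)/(4σ).
T_eq = [769 × 0.78 / (4 × 5.67×10⁻⁸)]^(1/4) = (2.64×10⁹)^(1/4) = 227 K.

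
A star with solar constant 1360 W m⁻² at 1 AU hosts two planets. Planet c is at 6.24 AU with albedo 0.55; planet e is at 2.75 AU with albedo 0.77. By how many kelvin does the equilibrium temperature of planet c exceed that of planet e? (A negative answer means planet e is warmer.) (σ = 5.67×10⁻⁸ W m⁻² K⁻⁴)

T_eq = [S₀(1−A)/(4σd²)]^(1/4), so T ∝ (1−A)^(1/4) / √d.
T₁ = [1360×0.45/(4×5.67×10⁻⁸×6.24²)]^(1/4) = 91.24 K.
T₂ = [1360×0.23/(4×5.67×10⁻⁸×2.75²)]^(1/4) = 116.21 K.

ΔT ≈ -25.0 K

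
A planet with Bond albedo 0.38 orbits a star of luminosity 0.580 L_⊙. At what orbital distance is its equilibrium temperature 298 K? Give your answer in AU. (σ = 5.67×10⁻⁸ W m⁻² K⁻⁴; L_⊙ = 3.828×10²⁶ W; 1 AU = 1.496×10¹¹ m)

L = 0.580 × 3.828×10²⁶ = 2.22×10²⁶ W.
From T_eq⁴ = L(1−A)/(16πσd²): d = √[L(1−A)/(16πσT_eq⁴)].
d = √[2.22×10²⁶ × 0.62 / (16π × 5.67×10⁻⁸ × (298)⁴)] = 7.83×10¹⁰ m = 0.523 AU.

d ≈ 0.523 AU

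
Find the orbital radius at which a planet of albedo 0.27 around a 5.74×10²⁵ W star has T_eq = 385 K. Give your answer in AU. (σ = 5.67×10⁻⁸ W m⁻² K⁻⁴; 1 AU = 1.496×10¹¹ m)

From T_eq⁴ = L(1−A)/(16πσd²): d = √[L(1−A)/(16πσT_eq⁴)].
d = √[5.74×10²⁵ × 0.73 / (16π × 5.67×10⁻⁸ × (385)⁴)] = 2.59×10¹⁰ m = 0.173 AU.

d ≈ 0.173 AU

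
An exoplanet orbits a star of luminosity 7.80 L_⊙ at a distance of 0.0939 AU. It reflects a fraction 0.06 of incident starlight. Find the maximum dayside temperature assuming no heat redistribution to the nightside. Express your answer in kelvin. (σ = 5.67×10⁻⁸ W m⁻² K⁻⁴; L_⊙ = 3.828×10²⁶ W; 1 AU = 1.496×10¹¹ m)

d = 0.0939 AU = 1.40×10¹⁰ m.
L = 7.80 × 3.828×10²⁶ = 2.99×10²⁷ W.
Flux: S = L/(4πd²) = 2.99×10²⁷/(4π×(1.40×10¹⁰)²) = 1.20×10⁶ W m⁻².
With no redistribution each surface element balances locally: S(1−A) = σT⁴.
T = [1.20×10⁶ × 0.94 / 5.67×10⁻⁸]^(1/4) = (2.00×10¹³)^(1/4) = 2110 K.

T_ss ≈ 2110 K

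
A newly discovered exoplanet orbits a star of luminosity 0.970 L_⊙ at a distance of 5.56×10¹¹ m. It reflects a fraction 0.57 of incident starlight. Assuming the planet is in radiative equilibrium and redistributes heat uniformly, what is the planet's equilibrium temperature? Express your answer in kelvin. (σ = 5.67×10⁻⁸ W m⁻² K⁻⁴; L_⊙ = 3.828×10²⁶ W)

T_eq ≈ 116 K

L = 0.970 × 3.828×10²⁶ = 3.71×10²⁶ W.
Flux: S = L/(4πd²) = 3.71×10²⁶/(4π×(5.56×10¹¹)²) = 95.6 W m⁻².
Energy balance: absorbed = emitted ⇒ πR²·S(1−A) = 4πR²·σT_eq⁴, so T_eq⁴ = S(1−A)/(4σ).
T_eq = [95.6 × 0.43 / (4 × 5.67×10⁻⁸)]^(1/4) = (1.81×10⁸)^(1/4) = 116 K.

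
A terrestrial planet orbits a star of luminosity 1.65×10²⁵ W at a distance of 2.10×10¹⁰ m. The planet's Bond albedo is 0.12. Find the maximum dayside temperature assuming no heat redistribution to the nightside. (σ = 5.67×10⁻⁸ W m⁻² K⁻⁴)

T_ss ≈ 464 K

Flux: S = L/(4πd²) = 1.65×10²⁵/(4π×(2.10×10¹⁰)²) = 2980 W m⁻².
With no redistribution each surface element balances locally: S(1−A) = σT⁴.
T = [2980 × 0.88 / 5.67×10⁻⁸]^(1/4) = (4.62×10¹⁰)^(1/4) = 464 K.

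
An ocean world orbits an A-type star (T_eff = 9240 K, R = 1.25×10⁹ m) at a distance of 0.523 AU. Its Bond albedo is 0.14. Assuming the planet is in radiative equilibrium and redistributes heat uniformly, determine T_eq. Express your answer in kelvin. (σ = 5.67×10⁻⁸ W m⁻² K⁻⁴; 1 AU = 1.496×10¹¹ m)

d = 0.523 AU = 7.82×10¹⁰ m.
L = 4πR_⋆²σT_⋆⁴ = 4π(1.25×10⁹)² × 5.67×10⁻⁸ × (9240)⁴ = 8.12×10²⁷ W.
S = L/(4πd²) = 1.05×10⁵ W m⁻².
Energy balance: absorbed = emitted ⇒ πR²·S(1−A) = 4πR²·σT_eq⁴, so T_eq⁴ = S(1−A)/(4σ).
T_eq = [1.05×10⁵ × 0.86 / (4 × 5.67×10⁻⁸)]^(1/4) = (4.00×10¹¹)^(1/4) = 795 K.

T_eq ≈ 795 K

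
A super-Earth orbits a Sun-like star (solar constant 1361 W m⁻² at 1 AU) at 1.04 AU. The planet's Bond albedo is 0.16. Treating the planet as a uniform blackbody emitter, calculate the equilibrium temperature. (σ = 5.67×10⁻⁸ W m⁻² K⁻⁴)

Flux at 1.04 AU: S = 1361/1.04² = 1260 W m⁻².
Energy balance: absorbed = emitted ⇒ πR²·S(1−A) = 4πR²·σT_eq⁴, so T_eq⁴ = S(1−A)/(4σ).
T_eq = [1260 × 0.84 / (4 × 5.67×10⁻⁸)]^(1/4) = (4.66×10⁹)^(1/4) = 261 K.

T_eq ≈ 261 K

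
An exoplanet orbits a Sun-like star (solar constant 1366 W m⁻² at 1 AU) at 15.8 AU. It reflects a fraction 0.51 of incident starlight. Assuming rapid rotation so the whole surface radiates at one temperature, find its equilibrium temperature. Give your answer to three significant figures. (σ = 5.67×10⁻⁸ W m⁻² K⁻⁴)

T_eq ≈ 58.6 K

Flux at 15.8 AU: S = 1366/15.8² = 5.47 W m⁻².
Energy balance: absorbed = emitted ⇒ πR²·S(1−A) = 4πR²·σT_eq⁴, so T_eq⁴ = S(1−A)/(4σ).
T_eq = [5.47 × 0.49 / (4 × 5.67×10⁻⁸)]^(1/4) = (1.18×10⁷)^(1/4) = 58.6 K.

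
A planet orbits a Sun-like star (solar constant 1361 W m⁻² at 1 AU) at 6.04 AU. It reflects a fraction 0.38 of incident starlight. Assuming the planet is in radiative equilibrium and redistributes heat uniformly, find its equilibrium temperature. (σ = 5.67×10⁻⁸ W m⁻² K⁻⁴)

Flux at 6.04 AU: S = 1361/6.04² = 37.3 W m⁻².
Energy balance: absorbed = emitted ⇒ πR²·S(1−A) = 4πR²·σT_eq⁴, so T_eq⁴ = S(1−A)/(4σ).
T_eq = [37.3 × 0.62 / (4 × 5.67×10⁻⁸)]^(1/4) = (1.02×10⁸)^(1/4) = 100 K.

T_eq ≈ 100 K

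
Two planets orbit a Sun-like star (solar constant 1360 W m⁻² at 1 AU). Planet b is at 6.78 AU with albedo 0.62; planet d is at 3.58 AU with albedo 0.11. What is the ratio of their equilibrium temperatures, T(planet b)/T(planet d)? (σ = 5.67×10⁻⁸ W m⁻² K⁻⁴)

T_eq = [S₀(1−A)/(4σd²)]^(1/4), so T ∝ (1−A)^(1/4) / √d.
T₁ = [1360×0.38/(4×5.67×10⁻⁸×6.78²)]^(1/4) = 83.91 K.
T₂ = [1360×0.89/(4×5.67×10⁻⁸×3.58²)]^(1/4) = 142.85 K.

T₁/T₂ ≈ 0.587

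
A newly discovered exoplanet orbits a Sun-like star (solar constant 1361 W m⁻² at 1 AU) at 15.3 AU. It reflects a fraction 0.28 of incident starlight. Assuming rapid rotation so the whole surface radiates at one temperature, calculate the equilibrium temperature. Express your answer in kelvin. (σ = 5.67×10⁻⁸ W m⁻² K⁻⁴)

Flux at 15.3 AU: S = 1361/15.3² = 5.81 W m⁻².
Energy balance: absorbed = emitted ⇒ πR²·S(1−A) = 4πR²·σT_eq⁴, so T_eq⁴ = S(1−A)/(4σ).
T_eq = [5.81 × 0.72 / (4 × 5.67×10⁻⁸)]^(1/4) = (1.85×10⁷)^(1/4) = 65.5 K.

T_eq ≈ 65.5 K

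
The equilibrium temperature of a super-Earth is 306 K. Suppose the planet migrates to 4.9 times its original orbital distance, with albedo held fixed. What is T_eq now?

T_eq ≈ 138 K

T_eq ∝ L^(1/4) · d^(−1/2).
T′ = 306 / 4.9^(1/2) = 138 K.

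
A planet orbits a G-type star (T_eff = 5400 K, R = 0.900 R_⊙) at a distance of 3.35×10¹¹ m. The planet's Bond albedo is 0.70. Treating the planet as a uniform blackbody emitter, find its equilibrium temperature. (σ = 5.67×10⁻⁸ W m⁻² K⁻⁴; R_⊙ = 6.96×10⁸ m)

T_eq ≈ 122 K

R_⋆ = 0.900 × 6.96×10⁸ = 6.26×10⁸ m.
L = 4πR_⋆²σT_⋆⁴ = 4π(6.26×10⁸)² × 5.67×10⁻⁸ × (5400)⁴ = 2.38×10²⁶ W.
S = L/(4πd²) = 169 W m⁻².
Energy balance: absorbed = emitted ⇒ πR²·S(1−A) = 4πR²·σT_eq⁴, so T_eq⁴ = S(1−A)/(4σ).
T_eq = [169 × 0.30 / (4 × 5.67×10⁻⁸)]^(1/4) = (2.23×10⁸)^(1/4) = 122 K.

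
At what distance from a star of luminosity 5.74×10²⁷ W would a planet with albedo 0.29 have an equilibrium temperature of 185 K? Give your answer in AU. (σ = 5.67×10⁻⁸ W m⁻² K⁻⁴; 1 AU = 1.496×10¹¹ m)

From T_eq⁴ = L(1−A)/(16πσd²): d = √[L(1−A)/(16πσT_eq⁴)].
d = √[5.74×10²⁷ × 0.71 / (16π × 5.67×10⁻⁸ × (185)⁴)] = 1.10×10¹² m = 7.39 AU.

d ≈ 7.39 AU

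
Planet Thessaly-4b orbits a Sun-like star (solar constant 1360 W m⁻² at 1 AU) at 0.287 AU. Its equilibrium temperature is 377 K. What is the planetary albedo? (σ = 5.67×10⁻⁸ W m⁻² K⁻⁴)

Flux at 0.287 AU: S = 1360/0.287² = 1.65×10⁴ W m⁻².
From T_eq⁴ = S(1−A)/(4σ): 1−A = 4σT_eq⁴/S.
1−A = 4 × 5.67×10⁻⁸ × (377)⁴ / 1.65×10⁴ = 0.277.

A ≈ 0.72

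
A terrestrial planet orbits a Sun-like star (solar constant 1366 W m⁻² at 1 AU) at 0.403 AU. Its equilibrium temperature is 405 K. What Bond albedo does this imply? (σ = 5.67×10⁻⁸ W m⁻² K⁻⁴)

A ≈ 0.27

Flux at 0.403 AU: S = 1366/0.403² = 8410 W m⁻².
From T_eq⁴ = S(1−A)/(4σ): 1−A = 4σT_eq⁴/S.
1−A = 4 × 5.67×10⁻⁸ × (405)⁴ / 8410 = 0.725.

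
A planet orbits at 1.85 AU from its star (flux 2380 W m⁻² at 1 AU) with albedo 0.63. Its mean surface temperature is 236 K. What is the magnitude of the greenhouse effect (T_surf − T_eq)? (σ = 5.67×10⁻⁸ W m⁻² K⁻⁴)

S = 2380/1.85² = 695.4 W m⁻².
T_eq = [S(1−A)/(4σ)]^(1/4) = [695.4×0.37/(4×5.67×10⁻⁸)]^(1/4) = 183.5 K.
ΔT = T_surf − T_eq = 236 − 183.5.

ΔT ≈ 52.5 K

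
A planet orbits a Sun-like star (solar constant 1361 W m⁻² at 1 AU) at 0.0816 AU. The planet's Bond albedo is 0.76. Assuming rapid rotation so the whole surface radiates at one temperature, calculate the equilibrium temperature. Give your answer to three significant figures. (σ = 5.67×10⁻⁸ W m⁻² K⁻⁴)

T_eq ≈ 682 K

Flux at 0.0816 AU: S = 1361/0.0816² = 2.04×10⁵ W m⁻².
Energy balance: absorbed = emitted ⇒ πR²·S(1−A) = 4πR²·σT_eq⁴, so T_eq⁴ = S(1−A)/(4σ).
T_eq = [2.04×10⁵ × 0.24 / (4 × 5.67×10⁻⁸)]^(1/4) = (2.16×10¹¹)^(1/4) = 682 K.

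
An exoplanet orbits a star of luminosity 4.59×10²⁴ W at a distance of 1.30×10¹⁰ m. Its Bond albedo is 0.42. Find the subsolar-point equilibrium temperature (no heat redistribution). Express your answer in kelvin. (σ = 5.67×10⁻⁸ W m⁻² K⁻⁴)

T_ss ≈ 386 K

Flux: S = L/(4πd²) = 4.59×10²⁴/(4π×(1.30×10¹⁰)²) = 2160 W m⁻².
At the subsolar point the surface absorbs S(1−A) and emits σT⁴ per unit area — no factor of 4, since only the local patch is in balance.
T = [2160 × 0.58 / 5.67×10⁻⁸]^(1/4) = (2.21×10¹⁰)^(1/4) = 386 K.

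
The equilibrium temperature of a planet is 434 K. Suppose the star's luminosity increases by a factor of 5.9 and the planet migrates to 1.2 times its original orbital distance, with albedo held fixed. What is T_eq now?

T_eq ≈ 617 K

T_eq ∝ L^(1/4) · d^(−1/2).
T′ = 434 × 5.9^(1/4) / 1.2^(1/2) = 617 K.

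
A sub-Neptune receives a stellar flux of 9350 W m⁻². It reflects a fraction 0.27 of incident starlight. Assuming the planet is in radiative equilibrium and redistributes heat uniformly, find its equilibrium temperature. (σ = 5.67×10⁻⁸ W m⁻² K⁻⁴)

Energy balance: absorbed = emitted ⇒ πR²·S(1−A) = 4πR²·σT_eq⁴, so T_eq⁴ = S(1−A)/(4σ).
T_eq = [9350 × 0.73 / (4 × 5.67×10⁻⁸)]^(1/4) = (3.01×10¹⁰)^(1/4) = 417 K.

T_eq ≈ 417 K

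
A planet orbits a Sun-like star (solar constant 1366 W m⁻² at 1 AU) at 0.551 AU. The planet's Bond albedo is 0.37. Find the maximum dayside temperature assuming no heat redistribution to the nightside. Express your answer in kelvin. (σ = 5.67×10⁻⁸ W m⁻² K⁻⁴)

Flux at 0.551 AU: S = 1366/0.551² = 4500 W m⁻².
With no redistribution each surface element balances locally: S(1−A) = σT⁴.
T = [4500 × 0.63 / 5.67×10⁻⁸]^(1/4) = (5.00×10¹⁰)^(1/4) = 473 K.

T_ss ≈ 473 K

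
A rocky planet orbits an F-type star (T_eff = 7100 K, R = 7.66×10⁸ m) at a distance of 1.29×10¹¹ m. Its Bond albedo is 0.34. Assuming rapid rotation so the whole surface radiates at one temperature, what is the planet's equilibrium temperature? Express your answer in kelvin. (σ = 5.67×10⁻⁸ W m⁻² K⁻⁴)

T_eq ≈ 349 K

L = 4πR_⋆²σT_⋆⁴ = 4π(7.66×10⁸)² × 5.67×10⁻⁸ × (7100)⁴ = 1.06×10²⁷ W.
S = L/(4πd²) = 5080 W m⁻².
Energy balance: absorbed = emitted ⇒ πR²·S(1−A) = 4πR²·σT_eq⁴, so T_eq⁴ = S(1−A)/(4σ).
T_eq = [5080 × 0.66 / (4 × 5.67×10⁻⁸)]^(1/4) = (1.48×10¹⁰)^(1/4) = 349 K.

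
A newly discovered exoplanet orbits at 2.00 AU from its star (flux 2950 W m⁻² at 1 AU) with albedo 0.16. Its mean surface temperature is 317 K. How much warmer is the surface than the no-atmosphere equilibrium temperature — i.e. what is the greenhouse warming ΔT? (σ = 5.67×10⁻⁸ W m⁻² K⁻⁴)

ΔT ≈ 88.4 K

S = 2950/2.00² = 737.5 W m⁻².
T_eq = [S(1−A)/(4σ)]^(1/4) = [737.5×0.84/(4×5.67×10⁻⁸)]^(1/4) = 228.6 K.
ΔT = T_surf − T_eq = 317 − 228.6.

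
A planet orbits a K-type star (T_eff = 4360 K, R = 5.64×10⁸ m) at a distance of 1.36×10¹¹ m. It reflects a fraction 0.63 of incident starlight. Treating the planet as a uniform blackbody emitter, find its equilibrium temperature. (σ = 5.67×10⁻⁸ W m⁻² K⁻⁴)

T_eq ≈ 155 K

L = 4πR_⋆²σT_⋆⁴ = 4π(5.64×10⁸)² × 5.67×10⁻⁸ × (4360)⁴ = 8.19×10²⁵ W.
S = L/(4πd²) = 352 W m⁻².
Energy balance: absorbed = emitted ⇒ πR²·S(1−A) = 4πR²·σT_eq⁴, so T_eq⁴ = S(1−A)/(4σ).
T_eq = [352 × 0.37 / (4 × 5.67×10⁻⁸)]^(1/4) = (5.75×10⁸)^(1/4) = 155 K.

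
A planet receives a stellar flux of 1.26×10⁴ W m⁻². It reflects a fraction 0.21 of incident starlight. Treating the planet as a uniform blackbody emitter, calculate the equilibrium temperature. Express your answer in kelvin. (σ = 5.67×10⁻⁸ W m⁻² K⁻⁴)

Energy balance: absorbed = emitted ⇒ πR²·S(1−A) = 4πR²·σT_eq⁴, so T_eq⁴ = S(1−A)/(4σ).
T_eq = [1.26×10⁴ × 0.79 / (4 × 5.67×10⁻⁸)]^(1/4) = (4.39×10¹⁰)^(1/4) = 458 K.

T_eq ≈ 458 K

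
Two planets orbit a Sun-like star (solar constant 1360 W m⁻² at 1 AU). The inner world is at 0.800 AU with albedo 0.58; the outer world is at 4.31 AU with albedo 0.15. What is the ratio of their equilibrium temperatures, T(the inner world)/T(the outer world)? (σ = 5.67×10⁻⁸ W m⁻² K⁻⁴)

T₁/T₂ ≈ 1.946

T_eq = [S₀(1−A)/(4σd²)]^(1/4), so T ∝ (1−A)^(1/4) / √d.
T₁ = [1360×0.42/(4×5.67×10⁻⁸×0.800²)]^(1/4) = 250.46 K.
T₂ = [1360×0.85/(4×5.67×10⁻⁸×4.31²)]^(1/4) = 128.70 K.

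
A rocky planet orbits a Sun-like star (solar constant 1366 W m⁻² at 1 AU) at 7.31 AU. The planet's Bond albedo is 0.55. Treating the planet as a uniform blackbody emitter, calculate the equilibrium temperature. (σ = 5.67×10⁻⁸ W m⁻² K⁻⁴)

Flux at 7.31 AU: S = 1366/7.31² = 25.6 W m⁻².
Energy balance: absorbed = emitted ⇒ πR²·S(1−A) = 4πR²·σT_eq⁴, so T_eq⁴ = S(1−A)/(4σ).
T_eq = [25.6 × 0.45 / (4 × 5.67×10⁻⁸)]^(1/4) = (5.07×10⁷)^(1/4) = 84.4 K.

T_eq ≈ 84.4 K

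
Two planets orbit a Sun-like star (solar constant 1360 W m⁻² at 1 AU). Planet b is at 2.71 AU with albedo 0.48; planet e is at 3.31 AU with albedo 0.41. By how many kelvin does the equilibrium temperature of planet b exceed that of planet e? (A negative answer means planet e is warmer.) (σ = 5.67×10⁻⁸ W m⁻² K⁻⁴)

ΔT ≈ 9.5 K

T_eq = [S₀(1−A)/(4σd²)]^(1/4), so T ∝ (1−A)^(1/4) / √d.
T₁ = [1360×0.52/(4×5.67×10⁻⁸×2.71²)]^(1/4) = 143.55 K.
T₂ = [1360×0.59/(4×5.67×10⁻⁸×3.31²)]^(1/4) = 134.05 K.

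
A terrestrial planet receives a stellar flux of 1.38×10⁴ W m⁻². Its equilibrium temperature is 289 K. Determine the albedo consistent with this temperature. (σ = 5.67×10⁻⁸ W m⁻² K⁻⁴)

A ≈ 0.89

From T_eq⁴ = S(1−A)/(4σ): 1−A = 4σT_eq⁴/S.
1−A = 4 × 5.67×10⁻⁸ × (289)⁴ / 1.38×10⁴ = 0.115.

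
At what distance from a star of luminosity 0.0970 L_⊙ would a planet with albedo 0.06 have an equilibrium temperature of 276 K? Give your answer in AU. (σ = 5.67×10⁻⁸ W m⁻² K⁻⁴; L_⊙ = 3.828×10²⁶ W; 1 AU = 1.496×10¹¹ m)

L = 0.0970 × 3.828×10²⁶ = 3.71×10²⁵ W.
From T_eq⁴ = L(1−A)/(16πσd²): d = √[L(1−A)/(16πσT_eq⁴)].
d = √[3.71×10²⁵ × 0.94 / (16π × 5.67×10⁻⁸ × (276)⁴)] = 4.59×10¹⁰ m = 0.307 AU.

d ≈ 0.307 AU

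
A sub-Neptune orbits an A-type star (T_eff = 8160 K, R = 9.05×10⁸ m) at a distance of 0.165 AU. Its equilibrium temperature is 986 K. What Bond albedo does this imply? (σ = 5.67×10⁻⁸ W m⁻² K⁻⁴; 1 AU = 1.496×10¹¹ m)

A ≈ 0.37

d = 0.165 AU = 2.47×10¹⁰ m.
L = 4πR_⋆²σT_⋆⁴ = 4π(9.05×10⁸)² × 5.67×10⁻⁸ × (8160)⁴ = 2.59×10²⁷ W.
S = L/(4πd²) = 3.38×10⁵ W m⁻².
From T_eq⁴ = S(1−A)/(4σ): 1−A = 4σT_eq⁴/S.
1−A = 4 × 5.67×10⁻⁸ × (986)⁴ / 3.38×10⁵ = 0.634.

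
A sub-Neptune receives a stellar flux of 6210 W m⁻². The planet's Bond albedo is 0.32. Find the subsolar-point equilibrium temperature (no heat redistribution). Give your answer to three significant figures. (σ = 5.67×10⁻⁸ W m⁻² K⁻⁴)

T_ss ≈ 522 K

At the subsolar point the surface absorbs S(1−A) and emits σT⁴ per unit area — no factor of 4, since only the local patch is in balance.
T = [6210 × 0.68 / 5.67×10⁻⁸]^(1/4) = (7.45×10¹⁰)^(1/4) = 522 K.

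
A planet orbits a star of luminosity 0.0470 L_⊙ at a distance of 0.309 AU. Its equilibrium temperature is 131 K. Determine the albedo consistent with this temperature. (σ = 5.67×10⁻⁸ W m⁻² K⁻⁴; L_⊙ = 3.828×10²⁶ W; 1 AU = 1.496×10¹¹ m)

A ≈ 0.90

d = 0.309 AU = 4.62×10¹⁰ m.
L = 0.0470 × 3.828×10²⁶ = 1.80×10²⁵ W.
Flux: S = L/(4πd²) = 1.80×10²⁵/(4π×(4.62×10¹⁰)²) = 670 W m⁻².
From T_eq⁴ = S(1−A)/(4σ): 1−A = 4σT_eq⁴/S.
1−A = 4 × 5.67×10⁻⁸ × (131)⁴ / 670 = 0.100.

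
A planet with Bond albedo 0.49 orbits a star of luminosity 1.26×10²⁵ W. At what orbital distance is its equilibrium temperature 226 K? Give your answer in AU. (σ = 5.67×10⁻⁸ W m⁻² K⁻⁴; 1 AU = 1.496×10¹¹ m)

From T_eq⁴ = L(1−A)/(16πσd²): d = √[L(1−A)/(16πσT_eq⁴)].
d = √[1.26×10²⁵ × 0.51 / (16π × 5.67×10⁻⁸ × (226)⁴)] = 2.94×10¹⁰ m = 0.197 AU.

d ≈ 0.197 AU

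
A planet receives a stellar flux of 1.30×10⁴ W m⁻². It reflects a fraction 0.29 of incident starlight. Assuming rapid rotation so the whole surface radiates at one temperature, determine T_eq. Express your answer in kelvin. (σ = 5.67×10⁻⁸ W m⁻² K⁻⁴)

Energy balance: absorbed = emitted ⇒ πR²·S(1−A) = 4πR²·σT_eq⁴, so T_eq⁴ = S(1−A)/(4σ).
T_eq = [1.30×10⁴ × 0.71 / (4 × 5.67×10⁻⁸)]^(1/4) = (4.07×10¹⁰)^(1/4) = 449 K.

T_eq ≈ 449 K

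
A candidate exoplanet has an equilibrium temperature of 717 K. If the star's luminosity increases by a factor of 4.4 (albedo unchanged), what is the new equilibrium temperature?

T_eq ∝ L^(1/4) · d^(−1/2).
T′ = 717 × 4.4^(1/4) = 1040 K.

T_eq ≈ 1040 K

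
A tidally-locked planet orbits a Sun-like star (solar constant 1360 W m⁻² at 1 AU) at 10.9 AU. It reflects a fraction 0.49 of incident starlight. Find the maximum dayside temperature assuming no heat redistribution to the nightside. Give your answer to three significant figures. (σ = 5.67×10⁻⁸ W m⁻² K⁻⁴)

Flux at 10.9 AU: S = 1360/10.9² = 11.4 W m⁻².
With no redistribution each surface element balances locally: S(1−A) = σT⁴.
T = [11.4 × 0.51 / 5.67×10⁻⁸]^(1/4) = (1.03×10⁸)^(1/4) = 101 K.

T_ss ≈ 101 K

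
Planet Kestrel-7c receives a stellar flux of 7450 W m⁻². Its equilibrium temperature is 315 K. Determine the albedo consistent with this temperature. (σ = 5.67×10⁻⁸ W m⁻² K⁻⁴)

From T_eq⁴ = S(1−A)/(4σ): 1−A = 4σT_eq⁴/S.
1−A = 4 × 5.67×10⁻⁸ × (315)⁴ / 7450 = 0.300.

A ≈ 0.70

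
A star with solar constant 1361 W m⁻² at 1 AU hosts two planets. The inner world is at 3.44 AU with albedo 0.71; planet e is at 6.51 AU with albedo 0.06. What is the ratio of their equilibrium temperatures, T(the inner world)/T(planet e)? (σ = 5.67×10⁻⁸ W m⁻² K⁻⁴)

T₁/T₂ ≈ 1.025

T_eq = [S₀(1−A)/(4σd²)]^(1/4), so T ∝ (1−A)^(1/4) / √d.
T₁ = [1361×0.29/(4×5.67×10⁻⁸×3.44²)]^(1/4) = 110.12 K.
T₂ = [1361×0.94/(4×5.67×10⁻⁸×6.51²)]^(1/4) = 107.41 K.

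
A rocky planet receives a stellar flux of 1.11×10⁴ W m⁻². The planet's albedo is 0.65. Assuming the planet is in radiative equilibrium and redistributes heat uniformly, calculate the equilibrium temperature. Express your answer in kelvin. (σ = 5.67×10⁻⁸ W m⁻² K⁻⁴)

Energy balance: absorbed = emitted ⇒ πR²·S(1−A) = 4πR²·σT_eq⁴, so T_eq⁴ = S(1−A)/(4σ).
T_eq = [1.11×10⁴ × 0.35 / (4 × 5.67×10⁻⁸)]^(1/4) = (1.71×10¹⁰)^(1/4) = 362 K.

T_eq ≈ 362 K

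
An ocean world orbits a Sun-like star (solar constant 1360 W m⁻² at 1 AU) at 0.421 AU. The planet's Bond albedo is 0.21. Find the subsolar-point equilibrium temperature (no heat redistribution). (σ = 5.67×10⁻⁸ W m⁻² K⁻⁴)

Flux at 0.421 AU: S = 1360/0.421² = 7670 W m⁻².
At the subsolar point the surface absorbs S(1−A) and emits σT⁴ per unit area — no factor of 4, since only the local patch is in balance.
T = [7670 × 0.79 / 5.67×10⁻⁸]^(1/4) = (1.07×10¹¹)^(1/4) = 572 K.

T_ss ≈ 572 K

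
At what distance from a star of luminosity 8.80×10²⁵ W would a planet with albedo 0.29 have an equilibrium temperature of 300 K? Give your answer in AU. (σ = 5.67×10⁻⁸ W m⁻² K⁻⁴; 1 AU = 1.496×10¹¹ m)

d ≈ 0.348 AU

From T_eq⁴ = L(1−A)/(16πσd²): d = √[L(1−A)/(16πσT_eq⁴)].
d = √[8.80×10²⁵ × 0.71 / (16π × 5.67×10⁻⁸ × (300)⁴)] = 5.20×10¹⁰ m = 0.348 AU.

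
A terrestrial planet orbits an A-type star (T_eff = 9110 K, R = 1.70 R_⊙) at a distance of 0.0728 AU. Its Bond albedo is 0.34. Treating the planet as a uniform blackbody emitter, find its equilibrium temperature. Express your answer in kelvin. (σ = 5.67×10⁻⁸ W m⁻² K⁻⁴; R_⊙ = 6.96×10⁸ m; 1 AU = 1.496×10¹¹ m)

T_eq ≈ 1910 K

R_⋆ = 1.70 × 6.96×10⁸ = 1.18×10⁹ m.
d = 0.0728 AU = 1.09×10¹⁰ m.
L = 4πR_⋆²σT_⋆⁴ = 4π(1.18×10⁹)² × 5.67×10⁻⁸ × (9110)⁴ = 6.87×10²⁷ W.
S = L/(4πd²) = 4.61×10⁶ W m⁻².
Energy balance: absorbed = emitted ⇒ πR²·S(1−A) = 4πR²·σT_eq⁴, so T_eq⁴ = S(1−A)/(4σ).
T_eq = [4.61×10⁶ × 0.66 / (4 × 5.67×10⁻⁸)]^(1/4) = (1.34×10¹³)^(1/4) = 1910 K.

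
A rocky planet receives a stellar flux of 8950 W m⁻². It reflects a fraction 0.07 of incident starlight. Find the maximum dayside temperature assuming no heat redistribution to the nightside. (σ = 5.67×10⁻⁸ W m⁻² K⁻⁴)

With no redistribution each surface element balances locally: S(1−A) = σT⁴.
T = [8950 × 0.93 / 5.67×10⁻⁸]^(1/4) = (1.47×10¹¹)^(1/4) = 619 K.

T_ss ≈ 619 K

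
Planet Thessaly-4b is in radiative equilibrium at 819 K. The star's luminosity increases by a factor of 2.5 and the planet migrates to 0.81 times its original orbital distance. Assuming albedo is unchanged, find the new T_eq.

T_eq ≈ 1140 K

T_eq ∝ L^(1/4) · d^(−1/2).
T′ = 819 × 2.5^(1/4) / 0.81^(1/2) = 1140 K.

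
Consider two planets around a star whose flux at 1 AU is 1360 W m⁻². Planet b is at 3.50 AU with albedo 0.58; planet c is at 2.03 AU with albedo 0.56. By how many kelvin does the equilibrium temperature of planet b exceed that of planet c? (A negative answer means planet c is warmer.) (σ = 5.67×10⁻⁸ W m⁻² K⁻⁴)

T_eq = [S₀(1−A)/(4σd²)]^(1/4), so T ∝ (1−A)^(1/4) / √d.
T₁ = [1360×0.42/(4×5.67×10⁻⁸×3.50²)]^(1/4) = 119.74 K.
T₂ = [1360×0.44/(4×5.67×10⁻⁸×2.03²)]^(1/4) = 159.07 K.

ΔT ≈ -39.3 K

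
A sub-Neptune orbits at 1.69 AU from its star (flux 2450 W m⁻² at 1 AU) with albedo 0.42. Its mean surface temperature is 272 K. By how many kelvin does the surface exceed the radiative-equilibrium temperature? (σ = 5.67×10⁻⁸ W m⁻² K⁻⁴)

S = 2450/1.69² = 857.8 W m⁻².
T_eq = [S(1−A)/(4σ)]^(1/4) = [857.8×0.58/(4×5.67×10⁻⁸)]^(1/4) = 216.4 K.
ΔT = T_surf − T_eq = 272 − 216.4.

ΔT ≈ 55.6 K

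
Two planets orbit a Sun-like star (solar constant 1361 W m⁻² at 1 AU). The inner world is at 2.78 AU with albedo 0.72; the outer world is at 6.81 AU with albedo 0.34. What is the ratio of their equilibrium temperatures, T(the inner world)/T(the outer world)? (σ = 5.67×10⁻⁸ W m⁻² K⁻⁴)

T₁/T₂ ≈ 1.263

T_eq = [S₀(1−A)/(4σd²)]^(1/4), so T ∝ (1−A)^(1/4) / √d.
T₁ = [1361×0.28/(4×5.67×10⁻⁸×2.78²)]^(1/4) = 121.43 K.
T₂ = [1361×0.66/(4×5.67×10⁻⁸×6.81²)]^(1/4) = 96.13 K.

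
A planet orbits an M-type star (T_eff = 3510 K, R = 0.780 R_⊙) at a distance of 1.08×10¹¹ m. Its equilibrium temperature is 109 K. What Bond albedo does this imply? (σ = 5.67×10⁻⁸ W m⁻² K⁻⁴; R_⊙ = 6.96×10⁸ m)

A ≈ 0.85

R_⋆ = 0.780 × 6.96×10⁸ = 5.43×10⁸ m.
L = 4πR_⋆²σT_⋆⁴ = 4π(5.43×10⁸)² × 5.67×10⁻⁸ × (3510)⁴ = 3.19×10²⁵ W.
S = L/(4πd²) = 217 W m⁻².
From T_eq⁴ = S(1−A)/(4σ): 1−A = 4σT_eq⁴/S.
1−A = 4 × 5.67×10⁻⁸ × (109)⁴ / 217 = 0.147.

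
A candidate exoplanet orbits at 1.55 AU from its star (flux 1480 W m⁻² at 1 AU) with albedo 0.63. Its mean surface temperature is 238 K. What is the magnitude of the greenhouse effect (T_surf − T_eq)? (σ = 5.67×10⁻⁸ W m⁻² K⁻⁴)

ΔT ≈ 60.0 K

S = 1480/1.55² = 616.0 W m⁻².
T_eq = [S(1−A)/(4σ)]^(1/4) = [616.0×0.37/(4×5.67×10⁻⁸)]^(1/4) = 178.0 K.
ΔT = T_surf − T_eq = 238 − 178.0.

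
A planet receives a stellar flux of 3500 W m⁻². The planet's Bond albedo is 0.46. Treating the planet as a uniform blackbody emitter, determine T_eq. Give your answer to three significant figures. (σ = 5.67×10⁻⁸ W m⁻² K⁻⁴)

T_eq ≈ 302 K

Energy balance: absorbed = emitted ⇒ πR²·S(1−A) = 4πR²·σT_eq⁴, so T_eq⁴ = S(1−A)/(4σ).
T_eq = [3500 × 0.54 / (4 × 5.67×10⁻⁸)]^(1/4) = (8.33×10⁹)^(1/4) = 302 K.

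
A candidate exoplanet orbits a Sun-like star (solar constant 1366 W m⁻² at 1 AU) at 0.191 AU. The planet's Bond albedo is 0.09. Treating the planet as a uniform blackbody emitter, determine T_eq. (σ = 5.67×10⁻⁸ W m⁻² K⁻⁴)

Flux at 0.191 AU: S = 1366/0.191² = 3.74×10⁴ W m⁻².
Energy balance: absorbed = emitted ⇒ πR²·S(1−A) = 4πR²·σT_eq⁴, so T_eq⁴ = S(1−A)/(4σ).
T_eq = [3.74×10⁴ × 0.91 / (4 × 5.67×10⁻⁸)]^(1/4) = (1.50×10¹¹)^(1/4) = 623 K.

T_eq ≈ 623 K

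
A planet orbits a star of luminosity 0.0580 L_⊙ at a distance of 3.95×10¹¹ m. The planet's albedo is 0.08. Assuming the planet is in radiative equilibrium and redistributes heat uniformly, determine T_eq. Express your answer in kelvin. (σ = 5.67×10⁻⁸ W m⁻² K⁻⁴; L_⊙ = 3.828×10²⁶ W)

T_eq ≈ 82.3 K

L = 0.0580 × 3.828×10²⁶ = 2.22×10²⁵ W.
Flux: S = L/(4πd²) = 2.22×10²⁵/(4π×(3.95×10¹¹)²) = 11.3 W m⁻².
Energy balance: absorbed = emitted ⇒ πR²·S(1−A) = 4πR²·σT_eq⁴, so T_eq⁴ = S(1−A)/(4σ).
T_eq = [11.3 × 0.92 / (4 × 5.67×10⁻⁸)]^(1/4) = (4.59×10⁷)^(1/4) = 82.3 K.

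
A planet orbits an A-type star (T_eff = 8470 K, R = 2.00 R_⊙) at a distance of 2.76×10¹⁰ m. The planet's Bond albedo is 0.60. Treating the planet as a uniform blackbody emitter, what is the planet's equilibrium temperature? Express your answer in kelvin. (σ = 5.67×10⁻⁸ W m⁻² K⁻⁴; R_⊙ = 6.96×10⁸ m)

T_eq ≈ 1070 K

R_⋆ = 2.00 × 6.96×10⁸ = 1.39×10⁹ m.
L = 4πR_⋆²σT_⋆⁴ = 4π(1.39×10⁹)² × 5.67×10⁻⁸ × (8470)⁴ = 7.11×10²⁷ W.
S = L/(4πd²) = 7.42×10⁵ W m⁻².
Energy balance: absorbed = emitted ⇒ πR²·S(1−A) = 4πR²·σT_eq⁴, so T_eq⁴ = S(1−A)/(4σ).
T_eq = [7.42×10⁵ × 0.40 / (4 × 5.67×10⁻⁸)]^(1/4) = (1.31×10¹²)^(1/4) = 1070 K.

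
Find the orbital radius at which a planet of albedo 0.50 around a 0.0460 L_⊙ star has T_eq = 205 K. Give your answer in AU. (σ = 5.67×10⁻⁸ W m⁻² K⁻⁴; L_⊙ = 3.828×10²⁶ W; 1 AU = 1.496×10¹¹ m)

d ≈ 0.280 AU

L = 0.0460 × 3.828×10²⁶ = 1.76×10²⁵ W.
From T_eq⁴ = L(1−A)/(16πσd²): d = √[L(1−A)/(16πσT_eq⁴)].
d = √[1.76×10²⁵ × 0.50 / (16π × 5.67×10⁻⁸ × (205)⁴)] = 4.18×10¹⁰ m = 0.280 AU.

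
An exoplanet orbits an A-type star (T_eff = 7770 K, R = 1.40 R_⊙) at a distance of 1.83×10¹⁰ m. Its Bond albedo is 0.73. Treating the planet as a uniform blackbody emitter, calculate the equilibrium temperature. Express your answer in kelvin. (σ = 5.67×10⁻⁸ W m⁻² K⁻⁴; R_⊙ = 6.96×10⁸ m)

R_⋆ = 1.40 × 6.96×10⁸ = 9.74×10⁸ m.
L = 4πR_⋆²σT_⋆⁴ = 4π(9.74×10⁸)² × 5.67×10⁻⁸ × (7770)⁴ = 2.47×10²⁷ W.
S = L/(4πd²) = 5.86×10⁵ W m⁻².
Energy balance: absorbed = emitted ⇒ πR²·S(1−A) = 4πR²·σT_eq⁴, so T_eq⁴ = S(1−A)/(4σ).
T_eq = [5.86×10⁵ × 0.27 / (4 × 5.67×10⁻⁸)]^(1/4) = (6.98×10¹¹)^(1/4) = 914 K.

T_eq ≈ 914 K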